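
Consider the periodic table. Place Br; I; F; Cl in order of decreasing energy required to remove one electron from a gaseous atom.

F > Cl > Br > I

F is in period 2, group 17; Cl is in period 3, group 17; Br is in period 4, group 17; I is in period 5, group 17.
First ionization energy rises across a period (greater Z_eff holds electrons more tightly) and falls down a group (valence electrons are farther from the nucleus).
All are in group 17, so first ionization energy increases up the group.
So from highest to lowest: F > Cl > Br > I.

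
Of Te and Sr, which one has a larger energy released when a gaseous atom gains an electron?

Sr is in period 5, group 2; Te is in period 5, group 16.
Adding an electron releases more energy for atoms nearer the top right (short of the noble gases).
All lie in period 5, so electron affinity increases left to right.
So Te has the larger energy released when a gaseous atom gains an electron (Te > Sr).

Te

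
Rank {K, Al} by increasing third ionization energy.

After 2 electrons have been removed, what remains? K²⁺ is already 1 electron into the core; Al²⁺ still has 1 valence electron.
Core electrons are held far more tightly than valence electrons, so K tops the IE_3 order.
The numbers (kJ/mol): K 4420, Al 2745.
Hence IE_3: Al < K.

Al, K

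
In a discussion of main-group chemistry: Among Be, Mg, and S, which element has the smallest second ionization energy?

Mg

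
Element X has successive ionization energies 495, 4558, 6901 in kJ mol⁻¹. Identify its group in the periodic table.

Group 1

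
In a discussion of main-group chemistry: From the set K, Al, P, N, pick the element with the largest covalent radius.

N is in period 2, group 15; Al is in period 3, group 13; P is in period 3, group 15; K is in period 4, group 1.
Across a period the added protons contract the valence shell; down a group each new principal shell makes the atom larger.
Neither a single period nor a single group — weigh both effects.
P > N: P sits below N in group 15, so the down-group effect alone puts P larger.
Al > P: Al lies to the left of P in period 3, so the across-period effect alone puts Al larger.
K > Al: both effects reinforce here, so K is clearly the larger of the two.
Tabulated atomic radius (pm): N 71, Al 126, P 111, K 196.
The largest covalent radius among these belongs to K.

K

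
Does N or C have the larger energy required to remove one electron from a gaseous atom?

C is in period 2, group 14; N is in period 2, group 15.
Across a period the outer electron is held more tightly (higher IE₁); down a group it sits in a higher shell, more shielded, and comes off more easily.
All lie in period 2, so first ionization energy increases left to right.
So N has the larger energy required to remove one electron from a gaseous atom (N > C).

N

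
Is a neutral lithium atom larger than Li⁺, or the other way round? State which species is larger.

Forming Li⁺ removes 1 electron from Li. Fewer electrons for the same nuclear charge means less shielding and a higher Z_eff on the remaining electrons, and for main-group metals the entire outer shell is lost.
A cation is smaller than its parent atom: Li⁺ < Li.

Li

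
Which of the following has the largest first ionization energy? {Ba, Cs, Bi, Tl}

Bi

Cs is in period 6, group 1; Ba is in period 6, group 2; Tl is in period 6, group 13; Bi is in period 6, group 15.
IE₁ increases left→right with effective nuclear charge and decreases top→bottom as the valence shell moves farther out.
All lie in period 6, so first ionization energy increases left to right.
The largest first ionization energy among these belongs to Bi.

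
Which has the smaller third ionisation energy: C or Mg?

C

IE_3 is the cost of taking one more electron from the +2 cation: C²⁺ still has 2 valence electrons; Mg²⁺ is the bare [Ne] core.
Pulling an electron out of a noble-gas core costs far more than removing a remaining valence electron, so Mg sits at the high end of IE_3.
The numbers (kJ/mol): C 4620, Mg 7733.
So the third ionization energies run C < Mg.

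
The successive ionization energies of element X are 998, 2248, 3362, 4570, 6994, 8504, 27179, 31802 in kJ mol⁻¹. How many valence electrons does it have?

Look for the largest jump between consecutive ionization energies: IE7/IE6 ≈ 3.2, far larger than any earlier ratio.
That jump marks the point where a core electron is being removed. So the atom has 6 valence electrons.

6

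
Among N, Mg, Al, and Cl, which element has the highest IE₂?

N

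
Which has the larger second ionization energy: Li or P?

Li

IE_2 is the cost of taking one more electron from the +1 cation: Li⁺ is the bare [He] core; P⁺ still has 4 valence electrons.
Core electrons are held far more tightly than valence electrons, so Li tops the IE_2 order.
The numbers (kJ/mol): Li 7298, P 1907.
Overall IE_2 order: P < Li.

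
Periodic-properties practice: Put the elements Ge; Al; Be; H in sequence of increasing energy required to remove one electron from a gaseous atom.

Al < Ge < Be < H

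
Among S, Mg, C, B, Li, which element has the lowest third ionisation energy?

S

IE_3 is the cost of taking one more electron from the +2 cation: S²⁺ still has 4 valence electrons; Mg²⁺ is the bare [Ne] core; C²⁺ still has 2 valence electrons; B²⁺ still has 1 valence electron; Li²⁺ is already 1 electron into the core.
Breaking into a closed-shell core is much more expensive than removing a leftover valence electron — Mg and Li have the largest IE_3 here.
Valence configurations: S²⁺ [Ne]3s²3p², C²⁺ [He]2s², B²⁺ [He]2s¹.
Approximate IE_3 values (kJ/mol): S 3357, Mg 7733, C 4620, B 3660, Li 11815.
Putting it together, IE_3: S < B < C < Mg < Li.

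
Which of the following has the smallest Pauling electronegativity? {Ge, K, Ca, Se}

K

K is in period 4, group 1; Ca is in period 4, group 2; Ge is in period 4, group 14; Se is in period 4, group 16.
Electronegativity increases across a period and decreases down a group, tracking effective nuclear charge and atomic size.
All lie in period 4, so electronegativity increases left to right.
The smallest Pauling electronegativity among these belongs to K.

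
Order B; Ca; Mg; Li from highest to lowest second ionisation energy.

The second ionization energy removes an electron from the +1 ion. For each element: B⁺ still has 2 valence electrons; Ca⁺ still has 1 valence electron; Mg⁺ still has 1 valence electron; Li⁺ is the bare [He] core.
Breaking into a closed-shell core is much more expensive than removing a leftover valence electron — Li has the largest IE_2 here.
Valence configurations: B⁺ [He]2s², Ca⁺ [Ar]4s¹, Mg⁺ [Ne]3s¹.
The numbers (kJ/mol): B 2427, Ca 1145, Mg 1451, Li 7298.
Overall IE_2 order: Ca < Mg < B < Li.

Li, B, Mg, Ca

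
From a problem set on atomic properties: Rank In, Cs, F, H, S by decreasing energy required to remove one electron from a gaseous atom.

H is in period 1, group 1; F is in period 2, group 17; S is in period 3, group 16; In is in period 5, group 13; Cs is in period 6, group 1.
First ionization energy rises across a period (greater Z_eff holds electrons more tightly) and falls down a group (valence electrons are farther from the nucleus).
These span different periods and groups, so the two trends combine.
In > Cs: both effects reinforce here, so In is clearly the higher of the two.
S > In: both effects reinforce here, so S is clearly the higher of the two.
H > S: the two effects oppose for this pair; the down-group effect wins (1312 vs 1000 kJ/mol).
F > H: period and group pull opposite ways; the across-period shift dominates (1681 vs 1312 kJ/mol).
Tabulated first ionization energy (kJ/mol): H 1312, F 1681, S 1000, In 558, Cs 376.
So from highest to lowest: F > H > S > In > Cs.

F > H > S > In > Cs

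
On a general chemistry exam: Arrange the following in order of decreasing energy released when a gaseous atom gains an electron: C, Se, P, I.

I > Se > C > P

EA tends to increase across a period and decrease down a group, though the pattern is less regular than for IE or radius.
A diagonal step moves right (one effect) and down (the opposite effect) at once.
C > P: the two effects oppose for this pair; the down-group effect wins (122 vs 72 kJ/mol).
Se > C: period and group pull opposite ways; the across-period shift dominates (195 vs 122 kJ/mol).
I > Se: period and group pull opposite ways; the across-period shift dominates (295 vs 195 kJ/mol).
Tabulated electron affinity (kJ/mol): C 122, P 72, Se 195, I 295.
So from highest to lowest: I > Se > C > P.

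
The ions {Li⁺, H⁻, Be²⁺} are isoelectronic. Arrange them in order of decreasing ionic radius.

H⁻ > Li⁺ > Be²⁺

All of these have 2 electrons, so size is governed by nuclear charge alone: the more protons, the stronger the pull on the same electron cloud, and the smaller the ion.
Nuclear charges: Be²⁺ (Z=4), Li⁺ (Z=3), H⁻ (Z=1).
Largest to smallest: H⁻ > Li⁺ > Be²⁺.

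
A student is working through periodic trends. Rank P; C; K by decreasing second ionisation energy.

IE_2 is the cost of taking one more electron from the +1 cation: P⁺ still has 4 valence electrons; C⁺ still has 3 valence electrons; K⁺ is the bare [Ar] core.
Breaking into a closed-shell core is much more expensive than removing a leftover valence electron — K has the largest IE_2 here.
Valence configurations: P⁺ [Ne]3s²3p², C⁺ [He]2s²2p¹.
The numbers (kJ/mol): P 1907, C 2353, K 3052.
So the second ionization energies run P < C < K.

K > C > P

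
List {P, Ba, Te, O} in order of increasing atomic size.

Across a period the added protons contract the valence shell; down a group each new principal shell makes the atom larger.
Here both period and group differ, so the two effects have to be weighed against each other.
P > O: relative to O, both the across-period and down-group shifts push P's atomic radius up.
Te > P: period and group pull opposite ways; the down-group shift dominates (136 vs 111 pm).
Ba > Te: relative to Te, both the across-period and down-group shifts push Ba's atomic radius up.
For reference (pm): O 63, P 111, Te 136, Ba 196.
So from smallest to largest: O < P < Te < Ba.

O < P < Te < Ba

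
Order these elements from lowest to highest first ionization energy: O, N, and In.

In < O < N

N is in period 2, group 15; O is in period 2, group 16; In is in period 5, group 13.
First ionization energy rises across a period (greater Z_eff holds electrons more tightly) and falls down a group (valence electrons are farther from the nucleus).
Neither a single period nor a single group — weigh both effects.
O > In: relative to In, both the across-period and down-group shifts push O's first ionization energy up.
N > O: this pair runs against the simple trend — see the exception note.
Note the exception: N has a higher first ionization energy than O, contrary to the simple trend — pairing an electron in O's 2p⁴ costs repulsion energy, so O ionizes more easily than half-filled N (2p³).
Approximate values (kJ/mol): N 1402, O 1314, In 558.
So from lowest to highest: In < O < N.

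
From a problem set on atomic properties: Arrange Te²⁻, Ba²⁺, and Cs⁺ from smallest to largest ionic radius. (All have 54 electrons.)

Ba²⁺ < Cs⁺ < Te²⁻

All of these have 54 electrons, so size is governed by nuclear charge alone: the more protons, the stronger the pull on the same electron cloud, and the smaller the ion.
Nuclear charges: Ba²⁺ (Z=56), Cs⁺ (Z=55), Te²⁻ (Z=52).
Smallest to largest: Ba²⁺ < Cs⁺ < Te²⁻.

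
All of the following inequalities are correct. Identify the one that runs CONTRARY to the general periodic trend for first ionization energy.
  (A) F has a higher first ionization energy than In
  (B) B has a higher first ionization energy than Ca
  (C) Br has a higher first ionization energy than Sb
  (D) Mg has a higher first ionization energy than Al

(D)

The general trend: first ionization energy increases across a period and decreases down a group.
(A) F (period 2, group 17) vs In (period 5, group 13): the stated order agrees with the simple trend.
(B) B (period 2, group 13) vs Ca (period 4, group 2): the stated order agrees with the simple trend.
(C) Br (period 4, group 17) vs Sb (period 5, group 15): the stated order agrees with the simple trend.
(D) Mg (period 3, group 2) vs Al (period 3, group 13): the stated order contradicts the simple trend.
The exception is (D): Al's single 3p electron is easier to remove than one from Mg's filled 3s².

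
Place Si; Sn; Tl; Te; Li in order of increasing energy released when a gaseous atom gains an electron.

Adding an electron releases more energy for atoms nearer the top right (short of the noble gases).
These span different periods and groups, so the two trends combine.
Li > Tl: the two effects oppose for this pair; the down-group effect wins (60 vs 19 kJ/mol).
Sn > Li: period and group pull opposite ways; the across-period shift dominates (107 vs 60 kJ/mol).
Si > Sn: they share group 14; the group trend gives Si the larger value.
Te > Si: period and group pull opposite ways; the across-period shift dominates (190 vs 134 kJ/mol).
Tabulated electron affinity (kJ/mol): Li 60, Si 134, Sn 107, Te 190, Tl 19.
So from lowest to highest: Tl < Li < Sn < Si < Te.

Tl < Li < Sn < Si < Te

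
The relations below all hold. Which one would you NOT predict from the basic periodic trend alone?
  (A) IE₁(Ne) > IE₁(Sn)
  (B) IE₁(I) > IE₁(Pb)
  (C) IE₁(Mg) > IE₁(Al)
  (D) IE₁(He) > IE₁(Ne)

(C)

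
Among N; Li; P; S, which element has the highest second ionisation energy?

The second ionization energy removes an electron from the +1 ion. For each element: N⁺ still has 4 valence electrons; Li⁺ is the bare [He] core; P⁺ still has 4 valence electrons; S⁺ still has 5 valence electrons.
Breaking into a closed-shell core is much more expensive than removing a leftover valence electron — Li has the largest IE_2 here.
Valence configurations: N⁺ [He]2s²2p², P⁺ [Ne]3s²3p², S⁺ [Ne]3s²3p³.
Approximate IE_2 values (kJ/mol): N 2856, Li 7298, P 1907, S 2252.
Hence IE_2: P < S < N < Li.

Li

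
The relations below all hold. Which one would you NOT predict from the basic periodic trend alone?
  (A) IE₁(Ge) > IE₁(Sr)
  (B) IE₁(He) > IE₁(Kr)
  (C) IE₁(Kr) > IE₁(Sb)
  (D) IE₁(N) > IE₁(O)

The general trend: first ionisation energy increases across a period and decreases down a group.
(A) Ge (period 4, group 14) vs Sr (period 5, group 2): the stated order agrees with the simple trend.
(B) He (period 1, group 18) vs Kr (period 4, group 18): the stated order agrees with the simple trend.
(C) Kr (period 4, group 18) vs Sb (period 5, group 15): the stated order agrees with the simple trend.
(D) N (period 2, group 15) vs O (period 2, group 16): the stated order contradicts the simple trend.
The exception is (D): pairing an electron in O's 2p⁴ costs repulsion energy, so O ionizes more easily than half-filled N (2p³).

(D)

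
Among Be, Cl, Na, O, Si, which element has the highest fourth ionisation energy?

Be

IE_4 is the cost of taking one more electron from the +3 cation: Be³⁺ is already 1 electron into the core; Cl³⁺ still has 4 valence electrons; Na³⁺ is already 2 electrons into the core; O³⁺ still has 3 valence electrons; Si³⁺ still has 1 valence electron.
Breaking into a closed-shell core is much more expensive than removing a leftover valence electron — Na and Be have the largest IE_4 here.
Valence configurations: Cl³⁺ [Ne]3s²3p², O³⁺ [He]2s²2p¹, Si³⁺ [Ne]3s¹.
The numbers (kJ/mol): Be 21007, Cl 5159, Na 9543, O 7469, Si 4356.
So the fourth ionization energies run Si < Cl < O < Na < Be.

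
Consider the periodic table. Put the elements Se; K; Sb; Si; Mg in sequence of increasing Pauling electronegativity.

K < Mg < Si < Sb < Se

Mg is in period 3, group 2; Si is in period 3, group 14; K is in period 4, group 1; Se is in period 4, group 16; Sb is in period 5, group 15.
Atoms toward the upper right of the periodic table pull bonding electrons most strongly.
Neither a single period nor a single group — weigh both effects.
Mg > K: both effects reinforce here, so Mg is clearly the higher of the two.
Si > Mg: Si lies to the right of Mg in period 3, so the across-period effect alone puts Si higher.
Sb > Si: the two effects oppose for this pair; the across-period effect wins (2.05 vs 1.90).
Se > Sb: both effects reinforce here, so Se is clearly the higher of the two.
For reference (Pauling): Mg 1.31, Si 1.90, K 0.82, Se 2.55, Sb 2.05.
So from lowest to highest: K < Mg < Si < Sb < Se.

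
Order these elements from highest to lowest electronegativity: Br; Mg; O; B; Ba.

O > Br > B > Mg > Ba

B is in period 2, group 13; O is in period 2, group 16; Mg is in period 3, group 2; Br is in period 4, group 17; Ba is in period 6, group 2.
EN rises left→right (higher Z_eff, smaller atoms) and falls top→bottom (larger, more shielded atoms).
These span different periods and groups, so the two trends combine.
Mg > Ba: Mg sits above Ba in group 2, so the down-group effect alone puts Mg higher.
B > Mg: both effects reinforce here, so B is clearly the higher of the two.
Br > B: period and group pull opposite ways; the across-period shift dominates (2.96 vs 2.04).
O > Br: the two effects oppose for this pair; the down-group effect wins (3.44 vs 2.96).
For reference (Pauling): B 2.04, O 3.44, Mg 1.31, Br 2.96, Ba 0.89.
So from highest to lowest: O > Br > B > Mg > Ba.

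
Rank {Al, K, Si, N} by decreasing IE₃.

N > K > Si > Al

The third ionization energy removes an electron from the +2 ion. For each element: Al²⁺ still has 1 valence electron; K²⁺ is already 1 electron into the core; Si²⁺ still has 2 valence electrons; N²⁺ still has 3 valence electrons.
Usually core removal costs more than valence removal, but here the competition is close: a tightly held n=2 valence electron can cost more to remove than an n=3 core electron, so the actual values have to decide it.
Valence configurations: Al²⁺ [Ne]3s¹, Si²⁺ [Ne]3s², N²⁺ [He]2s²2p¹.
Tabulated IE_3 (kJ/mol): Al 2745, K 4420, Si 3232, N 4578.
Hence IE_3: Al < Si < K < N.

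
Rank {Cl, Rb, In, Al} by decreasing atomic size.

Rb, In, Al, Cl

Al is in period 3, group 13; Cl is in period 3, group 17; Rb is in period 5, group 1; In is in period 5, group 13.
Moving right in a period, electrons are added to the same shell under a stronger nuclear pull, so atoms get smaller; moving down, a new shell is opened and atoms get larger.
Neither a single period nor a single group — weigh both effects.
Al > Cl: both are in period 3; the period trend gives Al the larger value.
In > Al: they share group 13; the group trend gives In the larger value.
Rb > In: both are in period 5; the period trend gives Rb the larger value.
Approximate values (pm): Al 126, Cl 99, Rb 210, In 142.
So from largest to smallest: Rb > In > Al > Cl.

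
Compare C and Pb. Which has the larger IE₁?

C is in period 2, group 14; Pb is in period 6, group 14.
Across a period the outer electron is held more tightly (higher IE₁); down a group it sits in a higher shell, more shielded, and comes off more easily.
All are in group 14, so first ionization energy increases up the group.
So C has the larger IE₁ (C > Pb).

C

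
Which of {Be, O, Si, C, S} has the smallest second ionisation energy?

IE_2 is the cost of taking one more electron from the +1 cation: Be⁺ still has 1 valence electron; O⁺ still has 5 valence electrons; Si⁺ still has 3 valence electrons; C⁺ still has 3 valence electrons; S⁺ still has 5 valence electrons.
All are still removing valence electrons, so compare the +1 ions as you would atoms: IE_2 generally rises across a period (higher Z_eff) and falls down a group (larger shell), subject to the usual subshell exceptions.
Valence configurations: Be⁺ [He]2s¹, O⁺ [He]2s²2p³, Si⁺ [Ne]3s²3p¹, C⁺ [He]2s²2p¹, S⁺ [Ne]3s²3p³.
Tabulated IE_2 (kJ/mol): Be 1757, O 3388, Si 1577, C 2353, S 2252.
Hence IE_2: Si < Be < S < C < O.

Si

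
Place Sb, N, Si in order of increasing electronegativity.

EN rises left→right (higher Z_eff, smaller atoms) and falls top→bottom (larger, more shielded atoms).
These span different periods and groups, so the two trends combine.
Sb > Si: period and group pull opposite ways; the across-period shift dominates (2.05 vs 1.90).
N > Sb: N sits above Sb in group 15, so the down-group effect alone puts N higher.
Approximate values (Pauling): N 3.04, Si 1.90, Sb 2.05.
So from lowest to highest: Si < Sb < N.

Si < Sb < N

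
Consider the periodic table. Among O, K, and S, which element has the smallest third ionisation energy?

S

The third ionization energy removes an electron from the +2 ion. For each element: O²⁺ still has 4 valence electrons; K²⁺ is already 1 electron into the core; S²⁺ still has 4 valence electrons.
Usually core removal costs more than valence removal, but here the competition is close: a tightly held n=2 valence electron can cost more to remove than an n=3 core electron, so the actual values have to decide it.
Valence configurations: O²⁺ [He]2s²2p², S²⁺ [Ne]3s²3p².
The numbers (kJ/mol): O 5300, K 4420, S 3357.
Overall IE_3 order: S < K < O.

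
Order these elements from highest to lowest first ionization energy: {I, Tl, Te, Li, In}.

IE₁ increases left→right with effective nuclear charge and decreases top→bottom as the valence shell moves farther out.
Here both period and group differ, so the two effects have to be weighed against each other.
In > Li: period and group pull opposite ways; the across-period shift dominates (558 vs 520 kJ/mol).
Tl > In: this pair runs against the simple trend — see the exception note.
Te > Tl: both effects reinforce here, so Te is clearly the higher of the two.
I > Te: I lies to the right of Te in period 5, so the across-period effect alone puts I higher.
Note the exception: Tl has a higher first ionization energy than In, contrary to the simple trend — relativistic 6s stabilisation and poor 4f/5d shielding distort the trend for the heavy p-block elements.
Approximate values (kJ/mol): Li 520, In 558, Te 869, I 1008, Tl 589.
So from highest to lowest: I > Te > Tl > In > Li.

I, Te, Tl, In, Li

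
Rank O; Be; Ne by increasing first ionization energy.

Be is in period 2, group 2; O is in period 2, group 16; Ne is in period 2, group 18.
First ionization energy rises across a period (greater Z_eff holds electrons more tightly) and falls down a group (valence electrons are farther from the nucleus).
All lie in period 2, so first ionization energy increases left to right.
So from lowest to highest: Be < O < Ne.

Be < O < Ne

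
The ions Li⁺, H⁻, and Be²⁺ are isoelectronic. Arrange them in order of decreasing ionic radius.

All of these have 2 electrons, so size is governed by nuclear charge alone: the more protons, the stronger the pull on the same electron cloud, and the smaller the ion.
Nuclear charges: Be²⁺ (Z=4), Li⁺ (Z=3), H⁻ (Z=1).
Largest to smallest: H⁻ > Li⁺ > Be²⁺.

H⁻ > Li⁺ > Be²⁺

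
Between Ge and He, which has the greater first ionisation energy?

He is in period 1, group 18; Ge is in period 4, group 14.
Across a period the outer electron is held more tightly (higher IE₁); down a group it sits in a higher shell, more shielded, and comes off more easily.
These span different periods and groups, so the two trends combine.
He > Ge: both effects reinforce here, so He is clearly the higher of the two.
Tabulated first ionization energy (kJ/mol): He 2372, Ge 762.
So He has the greater first ionisation energy (He > Ge).

He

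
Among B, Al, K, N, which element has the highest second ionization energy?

The second ionization energy removes an electron from the +1 ion. For each element: B⁺ still has 2 valence electrons; Al⁺ still has 2 valence electrons; K⁺ is the bare [Ar] core; N⁺ still has 4 valence electrons.
Core electrons are held far more tightly than valence electrons, so K tops the IE_2 order.
Valence configurations: B⁺ [He]2s², Al⁺ [Ne]3s², N⁺ [He]2s²2p².
Approximate IE_2 values (kJ/mol): B 2427, Al 1817, K 3052, N 2856.
Putting it together, IE_2: Al < B < N < K.

K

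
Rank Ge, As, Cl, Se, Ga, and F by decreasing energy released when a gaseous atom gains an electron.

Cl > F > Se > Ge > As > Ga

F is in period 2, group 17; Cl is in period 3, group 17; Ga is in period 4, group 13; Ge is in period 4, group 14; As is in period 4, group 15; Se is in period 4, group 16.
EA tends to increase across a period and decrease down a group, though the pattern is less regular than for IE or radius.
Here both period and group differ, so the two effects have to be weighed against each other.
As > Ga: As lies to the right of Ga in period 4, so the across-period effect alone puts As higher.
Ge > As: this pair runs against the simple trend — see the exception note.
Se > Ge: both are in period 4; the period trend gives Se the larger value.
F > Se: relative to Se, both the across-period and down-group shifts push F's electron affinity up.
Cl > F: this pair runs against the simple trend — see the exception note.
Note the exception: Ge has a higher electron affinity than As, contrary to the simple trend — adding an electron to As's half-filled 4p³ is unfavourable, so Ge (4p²) has the more exothermic EA.
Note the exception: Cl has a higher electron affinity than F, contrary to the simple trend — F's small 2p subshell makes the incoming electron feel strong e⁻–e⁻ repulsion, so Cl actually releases more energy on gaining an electron.
For reference (kJ/mol): F 328, Cl 349, Ga 29, Ge 119, As 78, Se 195.
So from highest to lowest: Cl > F > Se > Ge > As > Ga.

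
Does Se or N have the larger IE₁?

Across a period the outer electron is held more tightly (higher IE₁); down a group it sits in a higher shell, more shielded, and comes off more easily.
Neither a single period nor a single group — weigh both effects.
N > Se: period and group pull opposite ways; the down-group shift dominates (1402 vs 941 kJ/mol).
For reference (kJ/mol): N 1402, Se 941.
So N has the larger IE₁ (N > Se).

N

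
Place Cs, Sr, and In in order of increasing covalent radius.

In < Sr < Cs

Radius decreases left→right (rising Z_eff, same n) and increases top→bottom (higher n).
Here both period and group differ, so the two effects have to be weighed against each other.
Sr > In: both are in period 5; the period trend gives Sr the larger value.
Cs > Sr: relative to Sr, both the across-period and down-group shifts push Cs's atomic radius up.
Approximate values (pm): Sr 185, In 142, Cs 232.
So from smallest to largest: In < Sr < Cs.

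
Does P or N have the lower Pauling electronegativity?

N is in period 2, group 15; P is in period 3, group 15.
Atoms toward the upper right of the periodic table pull bonding electrons most strongly.
All are in group 15, so electronegativity increases up the group.
So P has the lower Pauling electronegativity (P < N).

P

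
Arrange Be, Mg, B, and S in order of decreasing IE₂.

After 1 electron has been removed, what remains? Be⁺ still has 1 valence electron; Mg⁺ still has 1 valence electron; B⁺ still has 2 valence electrons; S⁺ still has 5 valence electrons.
All are still removing valence electrons, so compare the +1 ions as you would atoms: IE_2 generally rises across a period (higher Z_eff) and falls down a group (larger shell), subject to the usual subshell exceptions.
Valence configurations: Be⁺ [He]2s¹, Mg⁺ [Ne]3s¹, B⁺ [He]2s², S⁺ [Ne]3s²3p³.
The numbers (kJ/mol): Be 1757, Mg 1451, B 2427, S 2252.
Hence IE_2: Mg < Be < S < B.

B, S, Be, Mg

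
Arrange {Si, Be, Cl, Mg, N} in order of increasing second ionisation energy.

After 1 electron has been removed, what remains? Si⁺ still has 3 valence electrons; Be⁺ still has 1 valence electron; Cl⁺ still has 6 valence electrons; Mg⁺ still has 1 valence electron; N⁺ still has 4 valence electrons.
All are still removing valence electrons, so compare the +1 ions as you would atoms: IE_2 generally rises across a period (higher Z_eff) and falls down a group (larger shell), subject to the usual subshell exceptions.
Valence configurations: Si⁺ [Ne]3s²3p¹, Be⁺ [He]2s¹, Cl⁺ [Ne]3s²3p⁴, Mg⁺ [Ne]3s¹, N⁺ [He]2s²2p².
Tabulated IE_2 (kJ/mol): Si 1577, Be 1757, Cl 2298, Mg 1451, N 2856.
So the second ionization energies run Mg < Si < Be < Cl < N.

Mg < Si < Be < Cl < N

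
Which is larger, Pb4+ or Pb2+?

Both ions have Z = 82 protons, but Pb4+ has lost more electrons, so its remaining electrons feel a larger effective nuclear charge per electron and are pulled in more tightly.
Higher positive charge → smaller ion, so Pb2+ > Pb4+.

Pb2+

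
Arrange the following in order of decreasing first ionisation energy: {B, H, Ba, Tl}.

H > B > Tl > Ba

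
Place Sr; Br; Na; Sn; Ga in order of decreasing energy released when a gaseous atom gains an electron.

EA tends to increase across a period and decrease down a group, though the pattern is less regular than for IE or radius.
Neither a single period nor a single group — weigh both effects.
Ga > Sr: both effects reinforce here, so Ga is clearly the higher of the two.
Na > Ga: period and group pull opposite ways; the down-group shift dominates (53 vs 29 kJ/mol).
Sn > Na: period and group pull opposite ways; the across-period shift dominates (107 vs 53 kJ/mol).
Br > Sn: relative to Sn, both the across-period and down-group shifts push Br's electron affinity up.
Approximate values (kJ/mol): Na 53, Ga 29, Br 325, Sr 5, Sn 107.
So from highest to lowest: Br > Sn > Na > Ga > Sr.

Br, Sn, Na, Ga, Sr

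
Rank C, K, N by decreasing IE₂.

K > N > C

IE_2 is the cost of taking one more electron from the +1 cation: C⁺ still has 3 valence electrons; K⁺ is the bare [Ar] core; N⁺ still has 4 valence electrons.
Pulling an electron out of a noble-gas core costs far more than removing a remaining valence electron, so K sits at the high end of IE_2.
Valence configurations: C⁺ [He]2s²2p¹, N⁺ [He]2s²2p².
The numbers (kJ/mol): C 2353, K 3052, N 2856.
Putting it together, IE_2: C < N < K.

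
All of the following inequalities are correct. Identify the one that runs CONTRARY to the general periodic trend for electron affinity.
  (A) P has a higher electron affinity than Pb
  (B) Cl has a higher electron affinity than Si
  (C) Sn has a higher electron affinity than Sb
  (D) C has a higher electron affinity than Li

The general trend: electron affinity increases across a period and decreases down a group.
(A) P (period 3, group 15) vs Pb (period 6, group 14): the stated order agrees with the simple trend.
(B) Cl (period 3, group 17) vs Si (period 3, group 14): the stated order agrees with the simple trend.
(C) Sn (period 5, group 14) vs Sb (period 5, group 15): the stated order contradicts the simple trend.
(D) C (period 2, group 14) vs Li (period 2, group 1): the stated order agrees with the simple trend.
The exception is (C): adding an electron to Sb's half-filled 5p³ is unfavourable, so Sn has the more exothermic EA.

(C)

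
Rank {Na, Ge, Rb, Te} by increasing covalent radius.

Na is in period 3, group 1; Ge is in period 4, group 14; Rb is in period 5, group 1; Te is in period 5, group 16.
Moving right in a period, electrons are added to the same shell under a stronger nuclear pull, so atoms get smaller; moving down, a new shell is opened and atoms get larger.
Here both period and group differ, so the two effects have to be weighed against each other.
Te > Ge: the two effects oppose for this pair; the down-group effect wins (136 vs 121 pm).
Na > Te: period and group pull opposite ways; the across-period shift dominates (155 vs 136 pm).
Rb > Na: they share group 1; the group trend gives Rb the larger value.
Tabulated atomic radius (pm): Na 155, Ge 121, Rb 210, Te 136.
So from smallest to largest: Ge < Te < Na < Rb.

Ge < Te < Na < Rb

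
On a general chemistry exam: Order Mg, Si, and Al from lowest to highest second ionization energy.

Mg, Si, Al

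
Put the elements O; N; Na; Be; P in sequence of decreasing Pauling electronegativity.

Be is in period 2, group 2; N is in period 2, group 15; O is in period 2, group 16; Na is in period 3, group 1; P is in period 3, group 15.
Atoms toward the upper right of the periodic table pull bonding electrons most strongly.
Neither a single period nor a single group — weigh both effects.
Be > Na: relative to Na, both the across-period and down-group shifts push Be's electronegativity up.
P > Be: the two effects oppose for this pair; the across-period effect wins (2.19 vs 1.57).
N > P: they share group 15; the group trend gives N the larger value.
O > N: O lies to the right of N in period 2, so the across-period effect alone puts O higher.
Tabulated electronegativity (Pauling): Be 1.57, N 3.04, O 3.44, Na 0.93, P 2.19.
So from highest to lowest: O > N > P > Be > Na.

O, N, P, Be, Na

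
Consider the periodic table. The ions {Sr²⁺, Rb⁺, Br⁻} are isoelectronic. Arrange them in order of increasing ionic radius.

All of these have 36 electrons, so size is governed by nuclear charge alone: the more protons, the stronger the pull on the same electron cloud, and the smaller the ion.
Nuclear charges: Sr²⁺ (Z=38), Rb⁺ (Z=37), Br⁻ (Z=35).
Smallest to largest: Sr²⁺ < Rb⁺ < Br⁻.

Sr²⁺, Rb⁺, Br⁻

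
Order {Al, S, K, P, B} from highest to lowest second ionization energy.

Consider each +1 ion: Al⁺ still has 2 valence electrons; S⁺ still has 5 valence electrons; K⁺ is the bare [Ar] core; P⁺ still has 4 valence electrons; B⁺ still has 2 valence electrons.
Breaking into a closed-shell core is much more expensive than removing a leftover valence electron — K has the largest IE_2 here.
Valence configurations: Al⁺ [Ne]3s², S⁺ [Ne]3s²3p³, P⁺ [Ne]3s²3p², B⁺ [He]2s².
Approximate IE_2 values (kJ/mol): Al 1817, S 2252, K 3052, P 1907, B 2427.
Overall IE_2 order: Al < P < S < B < K.

K > B > S > P > Al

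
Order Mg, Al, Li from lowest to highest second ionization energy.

Mg, Al, Li

IE_2 is the cost of taking one more electron from the +1 cation: Mg⁺ still has 1 valence electron; Al⁺ still has 2 valence electrons; Li⁺ is the bare [He] core.
Breaking into a closed-shell core is much more expensive than removing a leftover valence electron — Li has the largest IE_2 here.
Valence configurations: Mg⁺ [Ne]3s¹, Al⁺ [Ne]3s².
The numbers (kJ/mol): Mg 1451, Al 1817, Li 7298.
So the second ionization energies run Mg < Al < Li.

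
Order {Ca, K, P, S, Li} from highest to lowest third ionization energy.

Li > Ca > K > S > P

The third ionization energy removes an electron from the +2 ion. For each element: Ca²⁺ is the bare [Ar] core; K²⁺ is already 1 electron into the core; P²⁺ still has 3 valence electrons; S²⁺ still has 4 valence electrons; Li²⁺ is already 1 electron into the core.
Core electrons are held far more tightly than valence electrons, so K, Ca and Li top the IE_3 order.
Valence configurations: P²⁺ [Ne]3s²3p¹, S²⁺ [Ne]3s²3p².
Tabulated IE_3 (kJ/mol): Ca 4912, K 4420, P 2914, S 3357, Li 11815.
So the third ionization energies run P < S < K < Ca < Li.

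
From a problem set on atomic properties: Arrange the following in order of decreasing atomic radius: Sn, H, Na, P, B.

Na > Sn > P > B > H

Moving right in a period, electrons are added to the same shell under a stronger nuclear pull, so atoms get smaller; moving down, a new shell is opened and atoms get larger.
Neither a single period nor a single group — weigh both effects.
B > H: period and group pull opposite ways; the down-group shift dominates (85 vs 32 pm).
P > B: period and group pull opposite ways; the down-group shift dominates (111 vs 85 pm).
Sn > P: both effects reinforce here, so Sn is clearly the larger of the two.
Na > Sn: period and group pull opposite ways; the across-period shift dominates (155 vs 140 pm).
Approximate values (pm): H 32, B 85, Na 155, P 111, Sn 140.
So from largest to smallest: Na > Sn > P > B > H.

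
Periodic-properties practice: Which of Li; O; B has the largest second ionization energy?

Consider each +1 ion: Li⁺ is the bare [He] core; O⁺ still has 5 valence electrons; B⁺ still has 2 valence electrons.
Breaking into a closed-shell core is much more expensive than removing a leftover valence electron — Li has the largest IE_2 here.
Valence configurations: O⁺ [He]2s²2p³, B⁺ [He]2s².
Approximate IE_2 values (kJ/mol): Li 7298, O 3388, B 2427.
So the second ionization energies run B < O < Li.

Li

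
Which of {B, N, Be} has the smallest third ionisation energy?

IE_3 is the cost of taking one more electron from the +2 cation: B²⁺ still has 1 valence electron; N²⁺ still has 3 valence electrons; Be²⁺ is the bare [He] core.
Pulling an electron out of a noble-gas core costs far more than removing a remaining valence electron, so Be sits at the high end of IE_3.
Valence configurations: B²⁺ [He]2s¹, N²⁺ [He]2s²2p¹.
The numbers (kJ/mol): B 3660, N 4578, Be 14849.
So the third ionization energies run B < N < Be.

B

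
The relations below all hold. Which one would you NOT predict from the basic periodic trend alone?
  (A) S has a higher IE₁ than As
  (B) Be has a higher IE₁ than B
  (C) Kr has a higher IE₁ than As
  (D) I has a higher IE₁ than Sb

The general trend: IE₁ increases across a period and decreases down a group.
(A) S (period 3, group 16) vs As (period 4, group 15): the stated order agrees with the simple trend.
(B) Be (period 2, group 2) vs B (period 2, group 13): the stated order contradicts the simple trend.
(C) Kr (period 4, group 18) vs As (period 4, group 15): the stated order agrees with the simple trend.
(D) I (period 5, group 17) vs Sb (period 5, group 15): the stated order agrees with the simple trend.
The exception is (B): removing B's lone 2p electron is easier than breaking Be's filled 2s².

(B)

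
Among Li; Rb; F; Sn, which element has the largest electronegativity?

Li is in period 2, group 1; F is in period 2, group 17; Rb is in period 5, group 1; Sn is in period 5, group 14.
Electronegativity increases across a period and decreases down a group, tracking effective nuclear charge and atomic size.
These span different periods and groups, so the two trends combine.
Li > Rb: they share group 1; the group trend gives Li the larger value.
Sn > Li: the two effects oppose for this pair; the across-period effect wins (1.96 vs 0.98).
F > Sn: both effects reinforce here, so F is clearly the higher of the two.
Approximate values (Pauling): Li 0.98, F 3.98, Rb 0.82, Sn 1.96.
The largest electronegativity among these belongs to F.

F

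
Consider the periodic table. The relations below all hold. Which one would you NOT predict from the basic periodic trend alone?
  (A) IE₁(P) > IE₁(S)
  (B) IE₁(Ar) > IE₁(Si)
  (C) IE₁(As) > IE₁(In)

The general trend: IE₁ increases across a period and decreases down a group.
(A) P (period 3, group 15) vs S (period 3, group 16): the stated order contradicts the simple trend.
(B) Ar (period 3, group 18) vs Si (period 3, group 14): the stated order agrees with the simple trend.
(C) As (period 4, group 15) vs In (period 5, group 13): the stated order agrees with the simple trend.
The exception is (A): S (3p⁴) ionizes more easily than half-filled P (3p³) because the paired 3p electron in S is pushed out by e⁻–e⁻ repulsion.

(A)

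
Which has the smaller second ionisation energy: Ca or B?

IE_2 is the cost of taking one more electron from the +1 cation: Ca⁺ still has 1 valence electron; B⁺ still has 2 valence electrons.
All are still removing valence electrons, so compare the +1 ions as you would atoms: IE_2 generally rises across a period (higher Z_eff) and falls down a group (larger shell), subject to the usual subshell exceptions.
Valence configurations: Ca⁺ [Ar]4s¹, B⁺ [He]2s².
Tabulated IE_2 (kJ/mol): Ca 1145, B 2427.
Putting it together, IE_2: Ca < B.

Ca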